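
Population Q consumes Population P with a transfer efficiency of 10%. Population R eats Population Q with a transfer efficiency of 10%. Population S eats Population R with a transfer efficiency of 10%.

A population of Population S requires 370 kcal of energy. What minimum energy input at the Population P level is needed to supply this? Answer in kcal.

Cumulative transfer efficiency: 0.1 × 0.1 × 0.1 = 0.001
Population P energy = 370 / 0.001 = 370000 kcal

370000 kcal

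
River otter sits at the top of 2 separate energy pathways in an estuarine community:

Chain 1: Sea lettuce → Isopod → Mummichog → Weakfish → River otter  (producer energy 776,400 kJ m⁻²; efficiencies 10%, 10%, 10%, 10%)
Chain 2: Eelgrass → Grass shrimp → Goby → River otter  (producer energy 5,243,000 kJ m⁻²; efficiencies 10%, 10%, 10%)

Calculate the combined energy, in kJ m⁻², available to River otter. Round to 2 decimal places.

5320.64 kJ m⁻²

Chain 1: 776400 × 0.1 × 0.1 × 0.1 × 0.1 = 77.64 kJ m⁻²
Chain 2: 5243000 × 0.1 × 0.1 × 0.1 = 5243 kJ m⁻²
Total at River otter: 77.64 + 5243 = 5320.64 kJ m⁻²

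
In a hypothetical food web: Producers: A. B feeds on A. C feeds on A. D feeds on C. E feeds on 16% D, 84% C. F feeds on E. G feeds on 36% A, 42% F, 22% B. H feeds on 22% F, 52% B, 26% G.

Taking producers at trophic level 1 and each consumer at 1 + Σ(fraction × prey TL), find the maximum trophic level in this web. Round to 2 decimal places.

B: 1 + 1 = 2
C: 1 + 1 = 2
D: 1 + 2 = 3
E: 1 + (0.16×3 + 0.84×2) = 3.16
F: 1 + 3.16 = 4.16
G: 1 + (0.36×1 + 0.42×4.16 + 0.22×2) = 3.5472
H: 1 + (0.22×4.16 + 0.52×2 + 0.26×3.5472) = 3.877472

4.16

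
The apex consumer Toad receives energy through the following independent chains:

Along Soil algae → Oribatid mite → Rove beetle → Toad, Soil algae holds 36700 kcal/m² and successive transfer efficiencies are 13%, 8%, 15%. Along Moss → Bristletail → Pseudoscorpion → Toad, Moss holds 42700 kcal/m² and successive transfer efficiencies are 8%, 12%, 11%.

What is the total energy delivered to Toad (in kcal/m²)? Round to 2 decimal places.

102.34 kcal/m²

Via Soil algae: 36700 × 0.13 × 0.08 × 0.15 = 57.252 kcal/m²
Via Moss: 42700 × 0.08 × 0.12 × 0.11 = 45.0912 kcal/m²
Total at Toad: 57.252 + 45.0912 = 102.3432 kcal/m²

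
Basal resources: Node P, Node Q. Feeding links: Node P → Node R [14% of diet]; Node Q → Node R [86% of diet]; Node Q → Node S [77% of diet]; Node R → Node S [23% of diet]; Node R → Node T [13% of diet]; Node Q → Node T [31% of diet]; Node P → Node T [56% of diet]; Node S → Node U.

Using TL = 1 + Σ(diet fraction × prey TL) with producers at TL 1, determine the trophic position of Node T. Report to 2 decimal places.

Node R: 1 + (0.14×1 + 0.86×1) = 2
Node S: 1 + (0.77×1 + 0.23×2) = 2.23
Node T: 1 + (0.13×2 + 0.31×1 + 0.56×1) = 2.13
Node U: 1 + 2.23 = 3.23

2.13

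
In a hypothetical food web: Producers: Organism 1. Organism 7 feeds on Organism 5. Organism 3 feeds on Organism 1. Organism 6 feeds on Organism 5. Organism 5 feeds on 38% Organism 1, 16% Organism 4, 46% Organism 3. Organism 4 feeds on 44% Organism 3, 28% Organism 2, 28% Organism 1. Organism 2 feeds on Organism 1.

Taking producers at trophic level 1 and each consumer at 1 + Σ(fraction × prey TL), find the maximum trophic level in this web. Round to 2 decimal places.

Organism 2: 1 + 1 = 2
Organism 3: 1 + 1 = 2
Organism 4: 1 + (0.44×2 + 0.28×2 + 0.28×1) = 2.72
Organism 5: 1 + (0.38×1 + 0.16×2.72 + 0.46×2) = 2.7352
Organism 6: 1 + 2.7352 = 3.7352
Organism 7: 1 + 2.7352 = 3.7352

3.74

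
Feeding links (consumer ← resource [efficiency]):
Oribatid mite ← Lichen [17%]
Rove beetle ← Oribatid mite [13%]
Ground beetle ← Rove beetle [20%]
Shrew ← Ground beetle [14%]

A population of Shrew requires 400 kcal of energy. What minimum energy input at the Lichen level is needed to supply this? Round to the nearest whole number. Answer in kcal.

Cumulative transfer efficiency: 0.17 × 0.13 × 0.2 × 0.14 = 0.0006188
Lichen energy = 400 / 0.0006188 = 646412 kcal

646412 kcal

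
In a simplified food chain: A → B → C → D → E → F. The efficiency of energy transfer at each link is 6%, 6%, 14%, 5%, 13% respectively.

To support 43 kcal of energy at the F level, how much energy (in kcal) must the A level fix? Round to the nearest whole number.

13125763 kcal

Cumulative transfer efficiency: 0.06 × 0.06 × 0.14 × 0.05 × 0.13 = 0.000003276
A energy = 43 / 0.000003276 = 13125763 kcal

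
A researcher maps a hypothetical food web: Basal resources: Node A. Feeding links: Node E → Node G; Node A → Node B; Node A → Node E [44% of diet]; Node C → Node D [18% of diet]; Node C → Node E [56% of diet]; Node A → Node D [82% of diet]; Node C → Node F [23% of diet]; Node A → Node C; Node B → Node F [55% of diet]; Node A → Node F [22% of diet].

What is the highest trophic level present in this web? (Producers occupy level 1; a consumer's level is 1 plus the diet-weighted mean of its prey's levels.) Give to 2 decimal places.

Node B: 1 + 1 = 2
Node C: 1 + 1 = 2
Node D: 1 + (0.18×2 + 0.82×1) = 2.18
Node E: 1 + (0.56×2 + 0.44×1) = 2.56
Node F: 1 + (0.23×2 + 0.55×2 + 0.22×1) = 2.78
Node G: 1 + 2.56 = 3.56

3.56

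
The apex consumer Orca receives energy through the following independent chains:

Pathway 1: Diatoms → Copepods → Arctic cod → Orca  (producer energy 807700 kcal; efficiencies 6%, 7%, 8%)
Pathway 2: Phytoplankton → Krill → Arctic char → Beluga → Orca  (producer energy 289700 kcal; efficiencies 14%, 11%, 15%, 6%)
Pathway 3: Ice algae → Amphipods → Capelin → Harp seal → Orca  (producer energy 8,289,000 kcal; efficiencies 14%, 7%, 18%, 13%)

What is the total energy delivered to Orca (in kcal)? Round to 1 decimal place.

2212.4 kcal

Pathway 1: 807700 × 0.06 × 0.07 × 0.08 = 271.3872 kcal
Pathway 2: 289700 × 0.14 × 0.11 × 0.15 × 0.06 = 40.15242 kcal
Pathway 3: 8289000 × 0.14 × 0.07 × 0.18 × 0.13 = 1900.83348 kcal
Total at Orca: 271.3872 + 40.15242 + 1900.83348 = 2212.3731 kcal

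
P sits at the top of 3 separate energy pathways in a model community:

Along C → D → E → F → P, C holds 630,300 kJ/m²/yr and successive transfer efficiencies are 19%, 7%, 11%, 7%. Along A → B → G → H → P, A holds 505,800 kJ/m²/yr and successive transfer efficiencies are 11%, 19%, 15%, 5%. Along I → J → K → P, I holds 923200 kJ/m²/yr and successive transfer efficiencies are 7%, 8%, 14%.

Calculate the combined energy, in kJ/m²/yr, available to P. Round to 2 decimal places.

Via C: 630300 × 0.19 × 0.07 × 0.11 × 0.07 = 64.549023 kJ/m²/yr
Via A: 505800 × 0.11 × 0.19 × 0.15 × 0.05 = 79.28415 kJ/m²/yr
Via I: 923200 × 0.07 × 0.08 × 0.14 = 723.7888 kJ/m²/yr
Total at P: 64.549023 + 79.28415 + 723.7888 = 867.621973 kJ/m²/yr

867.62 kJ/m²/yr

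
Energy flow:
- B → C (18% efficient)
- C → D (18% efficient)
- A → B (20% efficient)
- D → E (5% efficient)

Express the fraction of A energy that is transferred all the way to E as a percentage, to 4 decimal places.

Product of link efficiencies: 0.2 × 0.18 × 0.18 × 0.05 = 0.000324
As a percentage: 0.000324 × 100 = 0.0324%

0.0324%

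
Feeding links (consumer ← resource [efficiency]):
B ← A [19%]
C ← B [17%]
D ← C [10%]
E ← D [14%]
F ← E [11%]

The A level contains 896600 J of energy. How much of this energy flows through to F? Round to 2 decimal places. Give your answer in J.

B: 896600 × 0.19 = 170354 J
C: 170354 × 0.17 = 28960.18 J
D: 28960.18 × 0.1 = 2896.018 J
E: 2896.018 × 0.14 = 405.44252 J
F: 405.44252 × 0.11 = 44.5986772 J

44.60 J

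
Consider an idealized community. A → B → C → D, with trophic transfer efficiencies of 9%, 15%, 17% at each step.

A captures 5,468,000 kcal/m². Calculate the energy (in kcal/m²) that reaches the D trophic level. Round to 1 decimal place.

12549.1 kcal/m²

B: 5468000 × 0.09 = 492120 kcal/m²
C: 492120 × 0.15 = 73818 kcal/m²
D: 73818 × 0.17 = 12549.06 kcal/m²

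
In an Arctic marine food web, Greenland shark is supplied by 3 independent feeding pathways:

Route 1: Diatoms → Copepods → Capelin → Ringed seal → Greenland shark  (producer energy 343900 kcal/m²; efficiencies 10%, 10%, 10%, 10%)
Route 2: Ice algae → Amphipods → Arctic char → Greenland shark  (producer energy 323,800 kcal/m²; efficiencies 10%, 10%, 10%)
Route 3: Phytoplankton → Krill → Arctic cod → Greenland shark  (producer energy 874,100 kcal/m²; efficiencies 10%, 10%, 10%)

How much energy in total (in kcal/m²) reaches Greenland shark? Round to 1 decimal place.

Route 1: 343900 × 0.1 × 0.1 × 0.1 × 0.1 = 34.39 kcal/m²
Route 2: 323800 × 0.1 × 0.1 × 0.1 = 323.8 kcal/m²
Route 3: 874100 × 0.1 × 0.1 × 0.1 = 874.1 kcal/m²
Total at Greenland shark: 34.39 + 323.8 + 874.1 = 1232.29 kcal/m²

1232.3 kcal/m²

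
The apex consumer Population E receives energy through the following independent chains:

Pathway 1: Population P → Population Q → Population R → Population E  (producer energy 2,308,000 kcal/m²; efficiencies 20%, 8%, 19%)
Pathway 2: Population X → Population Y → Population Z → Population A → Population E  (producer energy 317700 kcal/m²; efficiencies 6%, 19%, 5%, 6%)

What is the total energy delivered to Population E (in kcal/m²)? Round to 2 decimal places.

Pathway 1: 2308000 × 0.2 × 0.08 × 0.19 = 7016.32 kcal/m²
Pathway 2: 317700 × 0.06 × 0.19 × 0.05 × 0.06 = 10.86534 kcal/m²
Total at Population E: 7016.32 + 10.86534 = 7027.18534 kcal/m²

7027.19 kcal/m²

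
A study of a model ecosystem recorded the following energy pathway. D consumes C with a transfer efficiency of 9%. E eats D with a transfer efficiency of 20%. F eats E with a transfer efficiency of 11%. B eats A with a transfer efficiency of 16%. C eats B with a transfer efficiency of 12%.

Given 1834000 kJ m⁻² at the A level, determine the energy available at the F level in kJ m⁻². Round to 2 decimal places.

69.72 kJ m⁻²

B: 1834000 × 0.16 = 293440 kJ m⁻²
C: 293440 × 0.12 = 35212.8 kJ m⁻²
D: 35212.8 × 0.09 = 3169.152 kJ m⁻²
E: 3169.152 × 0.2 = 633.8304 kJ m⁻²
F: 633.8304 × 0.11 = 69.721344 kJ m⁻²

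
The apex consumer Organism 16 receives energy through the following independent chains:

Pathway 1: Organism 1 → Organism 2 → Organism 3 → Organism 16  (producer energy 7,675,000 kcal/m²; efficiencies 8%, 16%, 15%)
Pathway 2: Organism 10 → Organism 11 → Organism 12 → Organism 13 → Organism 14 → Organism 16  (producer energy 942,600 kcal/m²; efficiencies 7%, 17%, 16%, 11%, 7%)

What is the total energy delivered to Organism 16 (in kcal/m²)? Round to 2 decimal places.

14749.82 kcal/m²

Pathway 1: 7675000 × 0.08 × 0.16 × 0.15 = 14736 kcal/m²
Pathway 2: 942600 × 0.07 × 0.17 × 0.16 × 0.11 × 0.07 = 13.81927008 kcal/m²
Total at Organism 16: 14736 + 13.81927008 = 14749.81927008 kcal/m²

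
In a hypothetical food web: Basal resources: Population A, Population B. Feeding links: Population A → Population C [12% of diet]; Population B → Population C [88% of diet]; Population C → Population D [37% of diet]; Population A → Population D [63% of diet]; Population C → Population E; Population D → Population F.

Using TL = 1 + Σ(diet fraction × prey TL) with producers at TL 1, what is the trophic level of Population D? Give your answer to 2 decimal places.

Population C: 1 + (0.12×1 + 0.88×1) = 2
Population D: 1 + (0.37×2 + 0.63×1) = 2.37
Population E: 1 + 2 = 3
Population F: 1 + 2.37 = 3.37

2.37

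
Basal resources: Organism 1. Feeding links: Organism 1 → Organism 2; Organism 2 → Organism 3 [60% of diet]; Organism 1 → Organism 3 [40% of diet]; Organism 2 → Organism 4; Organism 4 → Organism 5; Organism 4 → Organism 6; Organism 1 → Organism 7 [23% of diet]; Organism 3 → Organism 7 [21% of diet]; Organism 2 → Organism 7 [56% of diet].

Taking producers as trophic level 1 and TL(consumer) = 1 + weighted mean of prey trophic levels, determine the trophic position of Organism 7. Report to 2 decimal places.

2.90

Organism 2: 1 + 1 = 2
Organism 3: 1 + (0.6×2 + 0.4×1) = 2.6
Organism 4: 1 + 2 = 3
Organism 5: 1 + 3 = 4
Organism 6: 1 + 3 = 4
Organism 7: 1 + (0.23×1 + 0.21×2.6 + 0.56×2) = 2.896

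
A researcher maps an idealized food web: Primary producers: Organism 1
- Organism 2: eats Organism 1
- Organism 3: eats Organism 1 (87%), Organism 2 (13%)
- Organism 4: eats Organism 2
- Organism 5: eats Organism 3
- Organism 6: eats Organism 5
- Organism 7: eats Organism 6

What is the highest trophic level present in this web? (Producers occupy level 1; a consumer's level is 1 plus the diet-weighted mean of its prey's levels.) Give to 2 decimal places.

Organism 2: 1 + 1 = 2
Organism 3: 1 + (0.87×1 + 0.13×2) = 2.13
Organism 4: 1 + 2 = 3
Organism 5: 1 + 2.13 = 3.13
Organism 6: 1 + 3.13 = 4.13
Organism 7: 1 + 4.13 = 5.13

5.13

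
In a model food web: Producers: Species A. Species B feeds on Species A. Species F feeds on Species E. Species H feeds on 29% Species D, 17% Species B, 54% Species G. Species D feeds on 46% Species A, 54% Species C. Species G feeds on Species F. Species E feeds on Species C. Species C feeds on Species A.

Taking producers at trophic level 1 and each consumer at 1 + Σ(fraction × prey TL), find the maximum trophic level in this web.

Species B: 1 + 1 = 2
Species C: 1 + 1 = 2
Species D: 1 + (0.46×1 + 0.54×2) = 2.54
Species E: 1 + 2 = 3
Species F: 1 + 3 = 4
Species G: 1 + 4 = 5
Species H: 1 + (0.29×2.54 + 0.17×2 + 0.54×5) = 4.7766

5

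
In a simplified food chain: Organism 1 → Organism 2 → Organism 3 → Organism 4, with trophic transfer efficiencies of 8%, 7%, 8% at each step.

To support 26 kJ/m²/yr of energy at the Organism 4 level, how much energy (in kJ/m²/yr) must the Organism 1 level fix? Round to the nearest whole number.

58036 kJ/m²/yr

Cumulative transfer efficiency: 0.08 × 0.07 × 0.08 = 0.000448
Organism 1 energy = 26 / 0.000448 = 58036 kJ/m²/yr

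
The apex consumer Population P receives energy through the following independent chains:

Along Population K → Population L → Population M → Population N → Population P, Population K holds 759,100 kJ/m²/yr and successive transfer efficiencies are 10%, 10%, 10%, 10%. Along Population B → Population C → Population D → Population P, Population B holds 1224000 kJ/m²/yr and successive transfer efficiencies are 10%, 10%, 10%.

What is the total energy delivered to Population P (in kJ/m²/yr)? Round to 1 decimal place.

Via Population K: 759100 × 0.1 × 0.1 × 0.1 × 0.1 = 75.91 kJ/m²/yr
Via Population B: 1224000 × 0.1 × 0.1 × 0.1 = 1224 kJ/m²/yr
Total at Population P: 75.91 + 1224 = 1299.91 kJ/m²/yr

1299.9 kJ/m²/yr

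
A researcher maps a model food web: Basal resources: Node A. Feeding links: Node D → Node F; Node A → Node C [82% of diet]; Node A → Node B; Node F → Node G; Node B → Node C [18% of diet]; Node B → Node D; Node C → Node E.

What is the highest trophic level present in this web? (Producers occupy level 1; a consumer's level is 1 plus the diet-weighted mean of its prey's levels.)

Node B: 1 + 1 = 2
Node C: 1 + (0.18×2 + 0.82×1) = 2.18
Node D: 1 + 2 = 3
Node E: 1 + 2.18 = 3.18
Node F: 1 + 3 = 4
Node G: 1 + 4 = 5

5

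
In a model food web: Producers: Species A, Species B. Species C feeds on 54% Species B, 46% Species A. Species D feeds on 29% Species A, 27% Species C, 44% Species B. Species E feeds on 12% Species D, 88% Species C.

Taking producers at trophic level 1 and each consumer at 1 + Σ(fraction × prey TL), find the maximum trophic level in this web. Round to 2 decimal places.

3.03

Species C: 1 + (0.54×1 + 0.46×1) = 2
Species D: 1 + (0.29×1 + 0.27×2 + 0.44×1) = 2.27
Species E: 1 + (0.12×2.27 + 0.88×2) = 3.0324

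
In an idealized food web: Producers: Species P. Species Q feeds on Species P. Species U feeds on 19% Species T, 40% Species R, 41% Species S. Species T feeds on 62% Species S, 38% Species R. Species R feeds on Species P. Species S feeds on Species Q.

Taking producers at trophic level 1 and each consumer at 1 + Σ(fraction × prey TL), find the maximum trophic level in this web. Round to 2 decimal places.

Species Q: 1 + 1 = 2
Species R: 1 + 1 = 2
Species S: 1 + 2 = 3
Species T: 1 + (0.62×3 + 0.38×2) = 3.62
Species U: 1 + (0.19×3.62 + 0.4×2 + 0.41×3) = 3.7178

3.72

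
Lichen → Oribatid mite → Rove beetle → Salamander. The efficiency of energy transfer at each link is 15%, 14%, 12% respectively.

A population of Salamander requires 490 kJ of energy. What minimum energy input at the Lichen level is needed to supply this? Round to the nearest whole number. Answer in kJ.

Cumulative transfer efficiency: 0.15 × 0.14 × 0.12 = 0.00252
Lichen energy = 490 / 0.00252 = 194444 kJ

194444 kJ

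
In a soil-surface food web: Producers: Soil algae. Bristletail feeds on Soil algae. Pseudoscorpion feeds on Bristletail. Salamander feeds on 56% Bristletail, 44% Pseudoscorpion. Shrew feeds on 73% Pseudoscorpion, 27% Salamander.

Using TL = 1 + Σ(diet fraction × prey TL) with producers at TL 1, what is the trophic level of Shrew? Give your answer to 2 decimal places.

4.12

Bristletail: 1 + 1 = 2
Pseudoscorpion: 1 + 2 = 3
Salamander: 1 + (0.56×2 + 0.44×3) = 3.44
Shrew: 1 + (0.73×3 + 0.27×3.44) = 4.1188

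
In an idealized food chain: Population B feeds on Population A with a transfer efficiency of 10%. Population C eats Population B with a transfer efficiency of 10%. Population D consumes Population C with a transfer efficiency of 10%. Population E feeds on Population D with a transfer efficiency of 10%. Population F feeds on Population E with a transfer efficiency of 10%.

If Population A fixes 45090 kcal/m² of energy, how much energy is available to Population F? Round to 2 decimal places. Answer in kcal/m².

0.45 kcal/m²

Population B: 45090 × 0.1 = 4509 kcal/m²
Population C: 4509 × 0.1 = 450.9 kcal/m²
Population D: 450.9 × 0.1 = 45.09 kcal/m²
Population E: 45.09 × 0.1 = 4.509 kcal/m²
Population F: 4.509 × 0.1 = 0.4509 kcal/m²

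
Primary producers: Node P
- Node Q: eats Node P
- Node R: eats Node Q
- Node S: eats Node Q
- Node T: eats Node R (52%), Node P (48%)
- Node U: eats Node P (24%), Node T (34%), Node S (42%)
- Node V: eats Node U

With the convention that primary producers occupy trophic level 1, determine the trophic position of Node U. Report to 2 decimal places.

3.53

Node Q: 1 + 1 = 2
Node R: 1 + 2 = 3
Node S: 1 + 2 = 3
Node T: 1 + (0.52×3 + 0.48×1) = 3.04
Node U: 1 + (0.24×1 + 0.34×3.04 + 0.42×3) = 3.5336
Node V: 1 + 3.5336 = 4.5336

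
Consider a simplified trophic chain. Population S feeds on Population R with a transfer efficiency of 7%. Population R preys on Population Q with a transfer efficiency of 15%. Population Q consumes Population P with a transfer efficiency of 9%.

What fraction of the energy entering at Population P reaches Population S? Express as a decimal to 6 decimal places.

Product of link efficiencies: 0.09 × 0.15 × 0.07 = 0.000945

0.000945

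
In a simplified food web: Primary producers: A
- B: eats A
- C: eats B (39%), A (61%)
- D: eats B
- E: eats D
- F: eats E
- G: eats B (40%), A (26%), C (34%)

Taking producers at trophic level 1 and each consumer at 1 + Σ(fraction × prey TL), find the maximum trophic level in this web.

5

B: 1 + 1 = 2
C: 1 + (0.39×2 + 0.61×1) = 2.39
D: 1 + 2 = 3
E: 1 + 3 = 4
F: 1 + 4 = 5
G: 1 + (0.4×2 + 0.26×1 + 0.34×2.39) = 2.8726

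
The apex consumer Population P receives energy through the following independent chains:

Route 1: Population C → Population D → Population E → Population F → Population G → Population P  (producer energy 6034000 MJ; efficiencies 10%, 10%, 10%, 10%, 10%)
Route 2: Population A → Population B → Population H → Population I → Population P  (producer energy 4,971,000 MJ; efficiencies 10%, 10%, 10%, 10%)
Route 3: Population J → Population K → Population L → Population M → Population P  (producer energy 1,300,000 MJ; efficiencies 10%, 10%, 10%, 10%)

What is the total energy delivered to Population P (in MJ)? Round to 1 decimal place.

Route 1: 6034000 × 0.1 × 0.1 × 0.1 × 0.1 × 0.1 = 60.34 MJ
Route 2: 4971000 × 0.1 × 0.1 × 0.1 × 0.1 = 497.1 MJ
Route 3: 1300000 × 0.1 × 0.1 × 0.1 × 0.1 = 130 MJ
Total at Population P: 60.34 + 497.1 + 130 = 687.44 MJ

687.4 MJ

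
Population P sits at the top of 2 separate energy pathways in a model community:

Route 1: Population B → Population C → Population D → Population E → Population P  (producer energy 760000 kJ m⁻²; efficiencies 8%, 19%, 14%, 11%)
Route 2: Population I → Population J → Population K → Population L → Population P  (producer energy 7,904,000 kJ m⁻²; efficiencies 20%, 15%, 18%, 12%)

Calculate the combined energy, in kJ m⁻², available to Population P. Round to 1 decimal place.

Route 1: 760000 × 0.08 × 0.19 × 0.14 × 0.11 = 177.9008 kJ m⁻²
Route 2: 7904000 × 0.2 × 0.15 × 0.18 × 0.12 = 5121.792 kJ m⁻²
Total at Population P: 177.9008 + 5121.792 = 5299.6928 kJ m⁻²

5299.7 kJ m⁻²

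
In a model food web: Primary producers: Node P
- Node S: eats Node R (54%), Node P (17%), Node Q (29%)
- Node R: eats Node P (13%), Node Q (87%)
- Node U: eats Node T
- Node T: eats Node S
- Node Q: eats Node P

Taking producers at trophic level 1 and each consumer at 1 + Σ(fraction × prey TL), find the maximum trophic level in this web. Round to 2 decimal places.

5.30

Node Q: 1 + 1 = 2
Node R: 1 + (0.13×1 + 0.87×2) = 2.87
Node S: 1 + (0.54×2.87 + 0.17×1 + 0.29×2) = 3.2998
Node T: 1 + 3.2998 = 4.2998
Node U: 1 + 4.2998 = 5.2998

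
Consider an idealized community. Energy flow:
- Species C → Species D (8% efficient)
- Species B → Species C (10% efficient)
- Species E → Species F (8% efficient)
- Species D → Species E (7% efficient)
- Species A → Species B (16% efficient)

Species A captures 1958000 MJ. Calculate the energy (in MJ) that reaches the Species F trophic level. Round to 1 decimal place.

Species B: 1958000 × 0.16 = 313280 MJ
Species C: 313280 × 0.1 = 31328 MJ
Species D: 31328 × 0.08 = 2506.24 MJ
Species E: 2506.24 × 0.07 = 175.4368 MJ
Species F: 175.4368 × 0.08 = 14.034944 MJ

14.0 MJ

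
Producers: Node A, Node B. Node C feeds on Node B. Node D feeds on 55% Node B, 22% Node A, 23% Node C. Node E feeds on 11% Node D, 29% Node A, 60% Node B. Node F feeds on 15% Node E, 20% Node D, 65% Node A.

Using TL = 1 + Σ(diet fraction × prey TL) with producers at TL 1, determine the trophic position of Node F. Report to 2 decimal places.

2.42

Node C: 1 + 1 = 2
Node D: 1 + (0.55×1 + 0.22×1 + 0.23×2) = 2.23
Node E: 1 + (0.11×2.23 + 0.29×1 + 0.6×1) = 2.1353
Node F: 1 + (0.15×2.1353 + 0.2×2.23 + 0.65×1) = 2.416295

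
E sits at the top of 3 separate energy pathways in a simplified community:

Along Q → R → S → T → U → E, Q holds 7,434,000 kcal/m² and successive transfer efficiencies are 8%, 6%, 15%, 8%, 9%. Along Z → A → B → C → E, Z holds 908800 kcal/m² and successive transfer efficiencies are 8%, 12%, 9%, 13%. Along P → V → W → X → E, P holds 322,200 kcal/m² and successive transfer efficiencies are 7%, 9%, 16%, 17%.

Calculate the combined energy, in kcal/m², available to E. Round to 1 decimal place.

Via Q: 7434000 × 0.08 × 0.06 × 0.15 × 0.08 × 0.09 = 38.537856 kcal/m²
Via Z: 908800 × 0.08 × 0.12 × 0.09 × 0.13 = 102.076416 kcal/m²
Via P: 322200 × 0.07 × 0.09 × 0.16 × 0.17 = 55.212192 kcal/m²
Total at E: 38.537856 + 102.076416 + 55.212192 = 195.826464 kcal/m²

195.8 kcal/m²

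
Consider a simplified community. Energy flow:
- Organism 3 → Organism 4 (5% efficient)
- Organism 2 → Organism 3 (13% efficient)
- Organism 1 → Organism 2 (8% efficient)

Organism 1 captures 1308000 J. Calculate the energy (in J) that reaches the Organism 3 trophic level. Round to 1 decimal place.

13603.2 J

Organism 2: 1308000 × 0.08 = 104640 J
Organism 3: 104640 × 0.13 = 13603.2 J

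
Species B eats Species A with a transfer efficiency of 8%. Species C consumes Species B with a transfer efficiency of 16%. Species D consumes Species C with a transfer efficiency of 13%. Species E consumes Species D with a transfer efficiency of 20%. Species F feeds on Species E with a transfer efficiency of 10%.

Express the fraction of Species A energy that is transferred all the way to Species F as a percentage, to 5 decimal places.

Product of link efficiencies: 0.08 × 0.16 × 0.13 × 0.2 × 0.1 = 0.00003328
As a percentage: 0.00003328 × 100 = 0.00333%

0.00333%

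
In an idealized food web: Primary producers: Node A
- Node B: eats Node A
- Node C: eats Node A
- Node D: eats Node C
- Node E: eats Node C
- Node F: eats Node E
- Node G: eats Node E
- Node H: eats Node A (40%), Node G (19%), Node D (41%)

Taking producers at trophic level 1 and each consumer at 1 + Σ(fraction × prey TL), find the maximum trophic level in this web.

Node B: 1 + 1 = 2
Node C: 1 + 1 = 2
Node D: 1 + 2 = 3
Node E: 1 + 2 = 3
Node F: 1 + 3 = 4
Node G: 1 + 3 = 4
Node H: 1 + (0.4×1 + 0.19×4 + 0.41×3) = 3.39

4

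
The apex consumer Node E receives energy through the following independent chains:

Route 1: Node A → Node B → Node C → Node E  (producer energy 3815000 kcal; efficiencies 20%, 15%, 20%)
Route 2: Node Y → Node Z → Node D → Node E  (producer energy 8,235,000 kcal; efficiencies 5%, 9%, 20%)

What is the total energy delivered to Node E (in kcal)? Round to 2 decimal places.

30301.50 kcal

Route 1: 3815000 × 0.2 × 0.15 × 0.2 = 22890 kcal
Route 2: 8235000 × 0.05 × 0.09 × 0.2 = 7411.5 kcal
Total at Node E: 22890 + 7411.5 = 30301.5 kcal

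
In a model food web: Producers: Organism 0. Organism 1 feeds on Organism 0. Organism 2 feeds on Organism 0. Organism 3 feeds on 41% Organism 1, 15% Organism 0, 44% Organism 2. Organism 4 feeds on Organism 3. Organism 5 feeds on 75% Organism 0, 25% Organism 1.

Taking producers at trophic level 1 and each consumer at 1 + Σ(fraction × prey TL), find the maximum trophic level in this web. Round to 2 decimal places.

3.85

Organism 1: 1 + 1 = 2
Organism 2: 1 + 1 = 2
Organism 3: 1 + (0.41×2 + 0.15×1 + 0.44×2) = 2.85
Organism 4: 1 + 2.85 = 3.85
Organism 5: 1 + (0.75×1 + 0.25×2) = 2.25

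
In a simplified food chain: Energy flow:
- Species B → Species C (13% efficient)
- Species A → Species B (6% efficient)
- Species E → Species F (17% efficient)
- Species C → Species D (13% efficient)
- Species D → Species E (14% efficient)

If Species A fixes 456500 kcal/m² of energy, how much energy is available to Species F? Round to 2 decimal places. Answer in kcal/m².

11.02 kcal/m²

Species B: 456500 × 0.06 = 27390 kcal/m²
Species C: 27390 × 0.13 = 3560.7 kcal/m²
Species D: 3560.7 × 0.13 = 462.891 kcal/m²
Species E: 462.891 × 0.14 = 64.80474 kcal/m²
Species F: 64.80474 × 0.17 = 11.0168058 kcal/m²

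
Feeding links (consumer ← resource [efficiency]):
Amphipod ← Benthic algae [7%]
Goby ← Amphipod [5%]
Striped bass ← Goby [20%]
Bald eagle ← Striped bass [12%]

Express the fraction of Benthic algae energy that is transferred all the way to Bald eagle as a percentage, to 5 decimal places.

Product of link efficiencies: 0.07 × 0.05 × 0.2 × 0.12 = 0.000084
As a percentage: 0.000084 × 100 = 0.00840%

0.00840%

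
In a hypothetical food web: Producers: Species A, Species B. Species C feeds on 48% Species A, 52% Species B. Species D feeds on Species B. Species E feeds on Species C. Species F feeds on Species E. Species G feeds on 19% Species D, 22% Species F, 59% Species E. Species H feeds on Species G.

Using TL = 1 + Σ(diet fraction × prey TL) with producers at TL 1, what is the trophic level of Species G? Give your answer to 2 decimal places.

4.03

Species C: 1 + (0.48×1 + 0.52×1) = 2
Species D: 1 + 1 = 2
Species E: 1 + 2 = 3
Species F: 1 + 3 = 4
Species G: 1 + (0.19×2 + 0.22×4 + 0.59×3) = 4.03
Species H: 1 + 4.03 = 5.03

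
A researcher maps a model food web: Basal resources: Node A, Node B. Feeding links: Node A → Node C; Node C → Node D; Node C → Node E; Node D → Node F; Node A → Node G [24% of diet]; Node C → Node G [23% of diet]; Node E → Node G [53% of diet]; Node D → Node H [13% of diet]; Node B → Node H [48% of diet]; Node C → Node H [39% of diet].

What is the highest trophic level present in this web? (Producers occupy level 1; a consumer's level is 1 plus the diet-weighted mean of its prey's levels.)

4

Node C: 1 + 1 = 2
Node D: 1 + 2 = 3
Node E: 1 + 2 = 3
Node F: 1 + 3 = 4
Node G: 1 + (0.24×1 + 0.23×2 + 0.53×3) = 3.29
Node H: 1 + (0.13×3 + 0.48×1 + 0.39×2) = 2.65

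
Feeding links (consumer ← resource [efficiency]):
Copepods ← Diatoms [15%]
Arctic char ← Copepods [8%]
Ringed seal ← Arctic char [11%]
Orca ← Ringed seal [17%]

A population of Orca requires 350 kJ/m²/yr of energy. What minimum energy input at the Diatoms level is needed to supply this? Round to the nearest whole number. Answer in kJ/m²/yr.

1559715 kJ/m²/yr

Cumulative transfer efficiency: 0.15 × 0.08 × 0.11 × 0.17 = 0.0002244
Diatoms energy = 350 / 0.0002244 = 1559715 kJ/m²/yr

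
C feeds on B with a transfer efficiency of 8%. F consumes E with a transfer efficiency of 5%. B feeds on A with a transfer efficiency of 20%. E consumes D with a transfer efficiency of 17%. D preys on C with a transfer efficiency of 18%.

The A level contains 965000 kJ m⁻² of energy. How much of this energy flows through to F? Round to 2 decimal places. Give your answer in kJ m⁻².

B: 965000 × 0.2 = 193000 kJ m⁻²
C: 193000 × 0.08 = 15440 kJ m⁻²
D: 15440 × 0.18 = 2779.2 kJ m⁻²
E: 2779.2 × 0.17 = 472.464 kJ m⁻²
F: 472.464 × 0.05 = 23.6232 kJ m⁻²

23.62 kJ m⁻²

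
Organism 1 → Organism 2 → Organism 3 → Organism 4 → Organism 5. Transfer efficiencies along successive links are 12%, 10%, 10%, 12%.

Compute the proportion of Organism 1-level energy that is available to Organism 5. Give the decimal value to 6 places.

Product of link efficiencies: 0.12 × 0.1 × 0.1 × 0.12 = 0.000144

0.000144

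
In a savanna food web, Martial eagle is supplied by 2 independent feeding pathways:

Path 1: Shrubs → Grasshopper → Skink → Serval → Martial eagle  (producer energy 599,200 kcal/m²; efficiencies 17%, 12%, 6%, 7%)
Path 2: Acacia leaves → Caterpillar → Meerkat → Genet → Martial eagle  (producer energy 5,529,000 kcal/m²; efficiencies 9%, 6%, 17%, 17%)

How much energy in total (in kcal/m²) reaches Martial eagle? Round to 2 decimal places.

Path 1: 599200 × 0.17 × 0.12 × 0.06 × 0.07 = 51.339456 kcal/m²
Path 2: 5529000 × 0.09 × 0.06 × 0.17 × 0.17 = 862.85574 kcal/m²
Total at Martial eagle: 51.339456 + 862.85574 = 914.195196 kcal/m²

914.20 kcal/m²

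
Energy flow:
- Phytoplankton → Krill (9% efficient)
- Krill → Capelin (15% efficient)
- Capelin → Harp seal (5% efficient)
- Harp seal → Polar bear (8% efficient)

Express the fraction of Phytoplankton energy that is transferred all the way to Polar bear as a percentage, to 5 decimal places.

Product of link efficiencies: 0.09 × 0.15 × 0.05 × 0.08 = 0.000054
As a percentage: 0.000054 × 100 = 0.00540%

0.00540%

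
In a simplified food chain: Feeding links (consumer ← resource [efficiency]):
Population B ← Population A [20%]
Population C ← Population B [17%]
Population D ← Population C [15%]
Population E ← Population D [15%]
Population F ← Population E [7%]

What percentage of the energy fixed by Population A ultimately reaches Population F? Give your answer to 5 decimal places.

0.00536%

Product of link efficiencies: 0.2 × 0.17 × 0.15 × 0.15 × 0.07 = 0.00005355
As a percentage: 0.00005355 × 100 = 0.00536%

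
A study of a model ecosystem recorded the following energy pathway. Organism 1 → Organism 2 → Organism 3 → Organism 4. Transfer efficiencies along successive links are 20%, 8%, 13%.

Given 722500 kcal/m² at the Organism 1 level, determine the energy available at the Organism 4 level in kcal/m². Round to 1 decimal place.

Organism 2: 722500 × 0.2 = 144500 kcal/m²
Organism 3: 144500 × 0.08 = 11560 kcal/m²
Organism 4: 11560 × 0.13 = 1502.8 kcal/m²

1502.8 kcal/m²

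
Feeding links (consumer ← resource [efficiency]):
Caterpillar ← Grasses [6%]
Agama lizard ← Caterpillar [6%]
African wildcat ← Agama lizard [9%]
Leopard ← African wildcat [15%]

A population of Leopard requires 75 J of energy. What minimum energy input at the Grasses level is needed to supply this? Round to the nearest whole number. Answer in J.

1543210 J

Cumulative transfer efficiency: 0.06 × 0.06 × 0.09 × 0.15 = 0.0000486
Grasses energy = 75 / 0.0000486 = 1543210 J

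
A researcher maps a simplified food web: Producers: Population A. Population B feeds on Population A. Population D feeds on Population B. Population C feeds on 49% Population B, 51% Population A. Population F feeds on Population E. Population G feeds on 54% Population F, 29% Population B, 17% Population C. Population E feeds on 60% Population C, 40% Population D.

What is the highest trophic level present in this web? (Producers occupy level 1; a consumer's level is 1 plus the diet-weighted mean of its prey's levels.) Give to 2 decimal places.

Population B: 1 + 1 = 2
Population C: 1 + (0.49×2 + 0.51×1) = 2.49
Population D: 1 + 2 = 3
Population E: 1 + (0.6×2.49 + 0.4×3) = 3.694
Population F: 1 + 3.694 = 4.694
Population G: 1 + (0.54×4.694 + 0.29×2 + 0.17×2.49) = 4.53806

4.69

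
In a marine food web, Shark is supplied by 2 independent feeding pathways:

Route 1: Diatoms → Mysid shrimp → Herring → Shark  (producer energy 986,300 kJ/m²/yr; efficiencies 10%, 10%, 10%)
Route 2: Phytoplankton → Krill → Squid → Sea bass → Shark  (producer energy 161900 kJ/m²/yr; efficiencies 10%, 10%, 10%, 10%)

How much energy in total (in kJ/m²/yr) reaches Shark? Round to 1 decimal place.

1002.5 kJ/m²/yr

Route 1: 986300 × 0.1 × 0.1 × 0.1 = 986.3 kJ/m²/yr
Route 2: 161900 × 0.1 × 0.1 × 0.1 × 0.1 = 16.19 kJ/m²/yr
Total at Shark: 986.3 + 16.19 = 1002.49 kJ/m²/yr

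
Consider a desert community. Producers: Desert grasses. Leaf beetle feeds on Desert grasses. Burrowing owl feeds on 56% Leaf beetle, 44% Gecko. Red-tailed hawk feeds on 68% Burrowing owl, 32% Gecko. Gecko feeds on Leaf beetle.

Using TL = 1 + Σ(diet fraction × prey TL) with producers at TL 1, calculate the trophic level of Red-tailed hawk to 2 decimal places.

4.30

Leaf beetle: 1 + 1 = 2
Gecko: 1 + 2 = 3
Burrowing owl: 1 + (0.56×2 + 0.44×3) = 3.44
Red-tailed hawk: 1 + (0.68×3.44 + 0.32×3) = 4.2992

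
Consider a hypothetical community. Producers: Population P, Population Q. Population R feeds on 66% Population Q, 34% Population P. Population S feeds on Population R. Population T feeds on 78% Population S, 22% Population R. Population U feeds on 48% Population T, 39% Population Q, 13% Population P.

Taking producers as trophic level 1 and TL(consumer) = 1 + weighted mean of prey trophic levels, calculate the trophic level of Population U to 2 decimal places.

Population R: 1 + (0.66×1 + 0.34×1) = 2
Population S: 1 + 2 = 3
Population T: 1 + (0.78×3 + 0.22×2) = 3.78
Population U: 1 + (0.48×3.78 + 0.39×1 + 0.13×1) = 3.3344

3.33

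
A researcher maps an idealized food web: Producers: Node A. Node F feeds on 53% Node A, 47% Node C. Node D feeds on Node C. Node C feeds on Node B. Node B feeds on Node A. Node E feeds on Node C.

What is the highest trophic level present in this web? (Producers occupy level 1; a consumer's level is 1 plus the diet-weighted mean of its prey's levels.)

4

Node B: 1 + 1 = 2
Node C: 1 + 2 = 3
Node D: 1 + 3 = 4
Node E: 1 + 3 = 4
Node F: 1 + (0.53×1 + 0.47×3) = 2.94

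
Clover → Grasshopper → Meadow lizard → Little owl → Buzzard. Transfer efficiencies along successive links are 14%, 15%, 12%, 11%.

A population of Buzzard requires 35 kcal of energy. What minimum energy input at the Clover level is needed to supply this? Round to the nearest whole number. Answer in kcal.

126263 kcal

Cumulative transfer efficiency: 0.14 × 0.15 × 0.12 × 0.11 = 0.0002772
Clover energy = 35 / 0.0002772 = 126263 kcal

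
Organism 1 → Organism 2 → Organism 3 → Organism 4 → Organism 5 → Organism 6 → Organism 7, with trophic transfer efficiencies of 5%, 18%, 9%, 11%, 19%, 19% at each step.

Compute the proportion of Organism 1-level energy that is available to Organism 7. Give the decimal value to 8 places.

Product of link efficiencies: 0.05 × 0.18 × 0.09 × 0.11 × 0.19 × 0.19 = 0.00000321651

0.00000322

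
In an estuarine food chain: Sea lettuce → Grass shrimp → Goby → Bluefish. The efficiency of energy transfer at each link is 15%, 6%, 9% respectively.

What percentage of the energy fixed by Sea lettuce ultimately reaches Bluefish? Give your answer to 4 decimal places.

Product of link efficiencies: 0.15 × 0.06 × 0.09 = 0.00081
As a percentage: 0.00081 × 100 = 0.0810%

0.0810%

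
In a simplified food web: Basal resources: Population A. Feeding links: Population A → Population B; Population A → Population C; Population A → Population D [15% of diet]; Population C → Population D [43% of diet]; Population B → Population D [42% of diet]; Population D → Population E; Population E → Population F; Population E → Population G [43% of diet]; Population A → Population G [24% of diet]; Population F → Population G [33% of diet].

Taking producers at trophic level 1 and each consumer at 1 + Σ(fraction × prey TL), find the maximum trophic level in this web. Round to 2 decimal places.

4.85

Population B: 1 + 1 = 2
Population C: 1 + 1 = 2
Population D: 1 + (0.15×1 + 0.43×2 + 0.42×2) = 2.85
Population E: 1 + 2.85 = 3.85
Population F: 1 + 3.85 = 4.85
Population G: 1 + (0.43×3.85 + 0.24×1 + 0.33×4.85) = 4.496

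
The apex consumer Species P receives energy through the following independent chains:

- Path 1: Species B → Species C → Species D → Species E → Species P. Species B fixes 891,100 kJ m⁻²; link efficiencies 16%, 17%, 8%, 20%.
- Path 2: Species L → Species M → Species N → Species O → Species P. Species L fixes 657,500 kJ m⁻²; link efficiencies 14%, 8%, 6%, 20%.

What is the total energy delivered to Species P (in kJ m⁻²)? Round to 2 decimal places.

476.17 kJ m⁻²

Path 1: 891100 × 0.16 × 0.17 × 0.08 × 0.2 = 387.80672 kJ m⁻²
Path 2: 657500 × 0.14 × 0.08 × 0.06 × 0.2 = 88.368 kJ m⁻²
Total at Species P: 387.80672 + 88.368 = 476.17472 kJ m⁻²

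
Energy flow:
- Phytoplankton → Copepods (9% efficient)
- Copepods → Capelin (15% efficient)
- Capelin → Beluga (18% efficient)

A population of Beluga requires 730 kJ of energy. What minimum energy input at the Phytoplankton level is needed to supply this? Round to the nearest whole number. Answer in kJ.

Cumulative transfer efficiency: 0.09 × 0.15 × 0.18 = 0.00243
Phytoplankton energy = 730 / 0.00243 = 300412 kJ

300412 kJ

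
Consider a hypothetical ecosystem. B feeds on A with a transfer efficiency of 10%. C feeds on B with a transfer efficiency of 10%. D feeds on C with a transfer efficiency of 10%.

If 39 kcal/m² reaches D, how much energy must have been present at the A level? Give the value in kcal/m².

39000 kcal/m²

Cumulative transfer efficiency: 0.1 × 0.1 × 0.1 = 0.001
A energy = 39 / 0.001 = 39000 kcal/m²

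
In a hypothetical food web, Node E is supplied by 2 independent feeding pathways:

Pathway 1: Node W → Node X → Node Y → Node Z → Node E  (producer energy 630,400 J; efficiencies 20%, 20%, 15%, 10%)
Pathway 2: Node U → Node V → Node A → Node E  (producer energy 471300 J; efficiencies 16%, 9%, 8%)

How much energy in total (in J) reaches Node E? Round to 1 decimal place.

921.2 J

Pathway 1: 630400 × 0.2 × 0.2 × 0.15 × 0.1 = 378.24 J
Pathway 2: 471300 × 0.16 × 0.09 × 0.08 = 542.9376 J
Total at Node E: 378.24 + 542.9376 = 921.1776 J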